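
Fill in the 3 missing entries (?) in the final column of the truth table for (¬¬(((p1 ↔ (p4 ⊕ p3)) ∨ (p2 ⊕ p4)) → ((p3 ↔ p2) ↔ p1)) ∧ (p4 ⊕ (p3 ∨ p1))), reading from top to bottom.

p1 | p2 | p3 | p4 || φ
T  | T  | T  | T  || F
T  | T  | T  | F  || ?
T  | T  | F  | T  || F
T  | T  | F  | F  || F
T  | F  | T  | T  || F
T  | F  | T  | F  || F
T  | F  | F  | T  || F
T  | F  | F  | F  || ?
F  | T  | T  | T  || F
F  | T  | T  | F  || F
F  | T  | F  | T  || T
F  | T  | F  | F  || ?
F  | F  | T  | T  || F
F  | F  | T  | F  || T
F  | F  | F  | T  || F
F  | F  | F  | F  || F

Row p1=T, p2=T, p3=T, p4=F: ¬¬(((p1 ↔ (p4 ⊕ p3)) ∨ (p2 ⊕ p4)) → ((p3 ↔ p2) ↔ p1)) = T, (p4 ⊕ (p3 ∨ p1)) = T, so the formula = T.
Row p1=T, p2=F, p3=F, p4=F: ¬¬(((p1 ↔ (p4 ⊕ p3)) ∨ (p2 ⊕ p4)) → ((p3 ↔ p2) ↔ p1)) = T, (p4 ⊕ (p3 ∨ p1)) = T, so the formula = T.
Row p1=F, p2=T, p3=F, p4=F: ¬¬(((p1 ↔ (p4 ⊕ p3)) ∨ (p2 ⊕ p4)) → ((p3 ↔ p2) ↔ p1)) = T, (p4 ⊕ (p3 ∨ p1)) = F, so the formula = F.

T, T, F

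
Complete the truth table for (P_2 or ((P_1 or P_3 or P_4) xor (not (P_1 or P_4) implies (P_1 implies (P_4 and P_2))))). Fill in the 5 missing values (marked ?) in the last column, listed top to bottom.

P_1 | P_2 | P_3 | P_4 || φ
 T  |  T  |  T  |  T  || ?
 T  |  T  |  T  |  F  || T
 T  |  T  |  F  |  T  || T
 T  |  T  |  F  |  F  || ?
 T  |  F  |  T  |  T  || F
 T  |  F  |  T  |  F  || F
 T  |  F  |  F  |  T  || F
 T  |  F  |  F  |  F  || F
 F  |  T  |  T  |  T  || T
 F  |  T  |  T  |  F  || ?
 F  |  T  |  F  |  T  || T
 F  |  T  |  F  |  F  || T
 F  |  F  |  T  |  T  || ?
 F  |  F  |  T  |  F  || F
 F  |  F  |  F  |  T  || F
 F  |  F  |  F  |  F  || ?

T, T, T, F, T

Row P_1=T, P_2=T, P_3=T, P_4=T: ((P_1 or P_3 or P_4) xor (not (P_1 or P_4) implies (P_1 implies (P_4 and P_2)))) = F, so the formula = T.
Row P_1=T, P_2=T, P_3=F, P_4=F: ((P_1 or P_3 or P_4) xor (not (P_1 or P_4) implies (P_1 implies (P_4 and P_2)))) = F, so the formula = T.
Row P_1=F, P_2=T, P_3=T, P_4=F: ((P_1 or P_3 or P_4) xor (not (P_1 or P_4) implies (P_1 implies (P_4 and P_2)))) = F, so the formula = T.
Row P_1=F, P_2=F, P_3=T, P_4=T: ((P_1 or P_3 or P_4) xor (not (P_1 or P_4) implies (P_1 implies (P_4 and P_2)))) = F, so the formula = F.
Row P_1=F, P_2=F, P_3=F, P_4=F: ((P_1 or P_3 or P_4) xor (not (P_1 or P_4) implies (P_1 implies (P_4 and P_2)))) = T, so the formula = T.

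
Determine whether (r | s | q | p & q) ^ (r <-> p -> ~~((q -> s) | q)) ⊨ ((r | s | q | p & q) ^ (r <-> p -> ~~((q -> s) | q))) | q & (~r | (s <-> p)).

p | q | r | s || φ | ψ
1 | 1 | 1 | 1 || 0 | 1
1 | 1 | 1 | 0 || 0 | 0
1 | 1 | 0 | 1 || 1 | 1
1 | 1 | 0 | 0 || 1 | 1
1 | 0 | 1 | 1 || 0 | 0
1 | 0 | 1 | 0 || 0 | 0
1 | 0 | 0 | 1 || 1 | 1
1 | 0 | 0 | 0 || 0 | 0
0 | 1 | 1 | 1 || 0 | 0
0 | 1 | 1 | 0 || 0 | 1
0 | 1 | 0 | 1 || 1 | 1
0 | 1 | 0 | 0 || 1 | 1
0 | 0 | 1 | 1 || 0 | 0
0 | 0 | 1 | 0 || 0 | 0
0 | 0 | 0 | 1 || 1 | 1
0 | 0 | 0 | 0 || 0 | 0
In every row where φ is true, ψ is also true, so φ ⊨ ψ.

yes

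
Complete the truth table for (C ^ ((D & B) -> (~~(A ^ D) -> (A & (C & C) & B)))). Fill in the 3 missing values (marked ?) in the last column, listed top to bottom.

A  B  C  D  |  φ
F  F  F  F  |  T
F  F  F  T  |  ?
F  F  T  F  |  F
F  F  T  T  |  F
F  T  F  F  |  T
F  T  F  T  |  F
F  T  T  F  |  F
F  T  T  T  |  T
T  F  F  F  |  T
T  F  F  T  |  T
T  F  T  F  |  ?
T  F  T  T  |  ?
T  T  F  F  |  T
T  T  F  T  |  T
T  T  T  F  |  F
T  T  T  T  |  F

Row A=F, B=F, C=F, D=T: ((D & B) -> (~~(A ^ D) -> (A & (C & C) & B))) = T, so the formula = T.
Row A=T, B=F, C=T, D=F: ((D & B) -> (~~(A ^ D) -> (A & (C & C) & B))) = T, so the formula = F.
Row A=T, B=F, C=T, D=T: ((D & B) -> (~~(A ^ D) -> (A & (C & C) & B))) = T, so the formula = F.

T, F, F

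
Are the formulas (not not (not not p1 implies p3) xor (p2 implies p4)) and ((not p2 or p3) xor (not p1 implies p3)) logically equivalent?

not equivalent

p1 | p2 | p3 | p4 | φ | ψ
-- | -- | -- | -- | - | -
F  | F  | F  | F  | F | T
F  | F  | F  | T  | F | T
F  | F  | T  | F  | F | F
F  | F  | T  | T  | F | F
F  | T  | F  | F  | T | F
F  | T  | F  | T  | F | F
F  | T  | T  | F  | T | F
F  | T  | T  | T  | F | F
T  | F  | F  | F  | T | F
T  | F  | F  | T  | T | F
T  | F  | T  | F  | F | F
T  | F  | T  | T  | F | F
T  | T  | F  | F  | F | T
T  | T  | F  | T  | T | T
T  | T  | T  | F  | T | F
T  | T  | T  | T  | F | F
The columns differ at p1=F, p2=F, p3=F, p4=F (φ=F, ψ=T), so they are not equivalent.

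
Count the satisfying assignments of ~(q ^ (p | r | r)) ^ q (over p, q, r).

2

p  q  r     (p | r)  ((p | r) | r)  (q ^ ((p | r) | r))  ~(q ^ ((p | r) | r))  (~(q ^ ((p | r) | r)) ^ q)
T  T  T        T           T                 F                    T                        F             
T  T  F        T           T                 F                    T                        F             
T  F  T        T           T                 T                    F                        F             
T  F  F        T           T                 T                    F                        F             
F  T  T        T           T                 F                    T                        F             
F  T  F        F           F                 T                    F                        T             
F  F  T        T           T                 T                    F                        F             
F  F  F        F           F                 F                    T                        T             
The formula is true on 2 of the 8 rows.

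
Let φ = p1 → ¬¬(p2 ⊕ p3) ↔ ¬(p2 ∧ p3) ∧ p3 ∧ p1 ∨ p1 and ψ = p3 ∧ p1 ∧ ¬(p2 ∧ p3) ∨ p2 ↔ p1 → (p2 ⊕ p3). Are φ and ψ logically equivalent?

p1 | p2 | p3 | φ | ψ
-- | -- | -- | - | -
1  | 1  | 1  | 0 | 0
1  | 1  | 0  | 1 | 1
1  | 0  | 1  | 1 | 1
1  | 0  | 0  | 0 | 1
0  | 1  | 1  | 0 | 1
0  | 1  | 0  | 0 | 1
0  | 0  | 1  | 0 | 0
0  | 0  | 0  | 0 | 0
The columns differ at p1=1, p2=0, p3=0 (φ=0, ψ=1), so they are not equivalent.

not equivalent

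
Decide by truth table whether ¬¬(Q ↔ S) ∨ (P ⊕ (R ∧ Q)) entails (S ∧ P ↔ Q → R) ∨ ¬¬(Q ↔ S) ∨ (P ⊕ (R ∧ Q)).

P | Q | R | S || φ | ψ
T | T | T | T || T | T
T | T | T | F || F | F
T | T | F | T || T | T
T | T | F | F || T | T
T | F | T | T || T | T
T | F | T | F || T | T
T | F | F | T || T | T
T | F | F | F || T | T
F | T | T | T || T | T
F | T | T | F || T | T
F | T | F | T || T | T
F | T | F | F || F | T
F | F | T | T || F | F
F | F | T | F || T | T
F | F | F | T || F | F
F | F | F | F || T | T
In every row where φ is true, ψ is also true, so φ ⊨ ψ.

yes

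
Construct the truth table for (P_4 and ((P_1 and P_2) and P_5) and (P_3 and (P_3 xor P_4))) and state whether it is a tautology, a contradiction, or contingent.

P_1  P_2  P_3  P_4  P_5  |  φ
 0    0    0    0    0   |  0
 0    0    0    0    1   |  0
 0    0    0    1    0   |  0
 0    0    0    1    1   |  0
 0    0    1    0    0   |  0
 0    0    1    0    1   |  0
 0    0    1    1    0   |  0
 0    0    1    1    1   |  0
 0    1    0    0    0   |  0
 0    1    0    0    1   |  0
 0    1    0    1    0   |  0
 0    1    0    1    1   |  0
 0    1    1    0    0   |  0
 0    1    1    0    1   |  0
 0    1    1    1    0   |  0
 0    1    1    1    1   |  0
 1    0    0    0    0   |  0
 1    0    0    0    1   |  0
 1    0    0    1    0   |  0
 1    0    0    1    1   |  0
 1    0    1    0    0   |  0
 1    0    1    0    1   |  0
 1    0    1    1    0   |  0
 1    0    1    1    1   |  0
 1    1    0    0    0   |  0
 1    1    0    0    1   |  0
 1    1    0    1    0   |  0
 1    1    0    1    1   |  0
 1    1    1    0    0   |  0
 1    1    1    0    1   |  0
 1    1    1    1    0   |  0
 1    1    1    1    1   |  0
Every row is 0, so the formula is a contradiction.

contradiction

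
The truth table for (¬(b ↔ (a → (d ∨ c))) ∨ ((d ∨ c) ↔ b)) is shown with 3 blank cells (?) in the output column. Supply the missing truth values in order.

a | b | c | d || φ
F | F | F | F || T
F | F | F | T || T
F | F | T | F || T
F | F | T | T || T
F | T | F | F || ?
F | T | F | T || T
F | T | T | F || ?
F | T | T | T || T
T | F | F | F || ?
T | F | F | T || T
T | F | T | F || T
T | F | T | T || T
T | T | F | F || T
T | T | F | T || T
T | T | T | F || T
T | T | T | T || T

Row a=F, b=T, c=F, d=F: ¬(b ↔ (a → (d ∨ c))) = F, ((d ∨ c) ↔ b) = F, so the formula = F.
Row a=F, b=T, c=T, d=F: ¬(b ↔ (a → (d ∨ c))) = F, ((d ∨ c) ↔ b) = T, so the formula = T.
Row a=T, b=F, c=F, d=F: ¬(b ↔ (a → (d ∨ c))) = F, ((d ∨ c) ↔ b) = T, so the formula = T.

F, T, T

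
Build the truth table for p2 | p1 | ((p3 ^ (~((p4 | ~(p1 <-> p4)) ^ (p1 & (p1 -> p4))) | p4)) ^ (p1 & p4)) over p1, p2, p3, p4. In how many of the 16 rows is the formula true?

14

p1 | p2 | p3 | p4 || φ
0  | 0  | 0  | 0  || 1
0  | 0  | 0  | 1  || 1
0  | 0  | 1  | 0  || 0
0  | 0  | 1  | 1  || 0
0  | 1  | 0  | 0  || 1
0  | 1  | 0  | 1  || 1
0  | 1  | 1  | 0  || 1
0  | 1  | 1  | 1  || 1
1  | 0  | 0  | 0  || 1
1  | 0  | 0  | 1  || 1
1  | 0  | 1  | 0  || 1
1  | 0  | 1  | 1  || 1
1  | 1  | 0  | 0  || 1
1  | 1  | 0  | 1  || 1
1  | 1  | 1  | 0  || 1
1  | 1  | 1  | 1  || 1
The formula is true on 14 of the 16 rows.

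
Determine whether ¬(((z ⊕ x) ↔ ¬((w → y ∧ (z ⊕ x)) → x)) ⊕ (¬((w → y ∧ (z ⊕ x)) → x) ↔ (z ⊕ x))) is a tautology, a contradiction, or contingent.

tautology

x  y  z  w  |  (z ⊕ x)  (y ∧ (z ⊕ x))  (w → (y ∧ (z ⊕ x)))  ((w → (y ∧ (z ⊕ x))) → x)  ¬((w → (y ∧ (z ⊕ x))) → x)  φ
T  T  T  T  |     F           F                 F                       T                          F               T
T  T  T  F  |     F           F                 T                       T                          F               T
T  T  F  T  |     T           T                 T                       T                          F               T
T  T  F  F  |     T           T                 T                       T                          F               T
T  F  T  T  |     F           F                 F                       T                          F               T
T  F  T  F  |     F           F                 T                       T                          F               T
T  F  F  T  |     T           F                 F                       T                          F               T
T  F  F  F  |     T           F                 T                       T                          F               T
F  T  T  T  |     T           T                 T                       F                          T               T
F  T  T  F  |     T           T                 T                       F                          T               T
F  T  F  T  |     F           F                 F                       T                          F               T
F  T  F  F  |     F           F                 T                       F                          T               T
F  F  T  T  |     T           F                 F                       T                          F               T
F  F  T  F  |     T           F                 T                       F                          T               T
F  F  F  T  |     F           F                 F                       T                          F               T
F  F  F  F  |     F           F                 T                       F                          T               T
Every row is T, so the formula is a tautology.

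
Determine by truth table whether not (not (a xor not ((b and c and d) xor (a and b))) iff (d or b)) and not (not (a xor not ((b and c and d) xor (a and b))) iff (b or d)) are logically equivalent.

equivalent

a | b | c | d | φ | ψ
- | - | - | - | - | -
T | T | T | T | F | F
T | T | T | F | T | T
T | T | F | T | T | T
T | T | F | F | T | T
T | F | T | T | F | F
T | F | T | F | T | T
T | F | F | T | F | F
T | F | F | F | T | T
F | T | T | T | F | F
F | T | T | F | T | T
F | T | F | T | T | T
F | T | F | F | T | T
F | F | T | T | T | T
F | F | T | F | F | F
F | F | F | T | T | T
F | F | F | F | F | F
The columns for φ and ψ agree on every row, so they are logically equivalent.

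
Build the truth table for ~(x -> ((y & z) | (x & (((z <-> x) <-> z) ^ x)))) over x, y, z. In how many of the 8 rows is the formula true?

3

x  y  z  |  φ
1  1  1  |  0
1  1  0  |  1
1  0  1  |  1
1  0  0  |  1
0  1  1  |  0
0  1  0  |  0
0  0  1  |  0
0  0  0  |  0
The formula is true on 3 of the 8 rows.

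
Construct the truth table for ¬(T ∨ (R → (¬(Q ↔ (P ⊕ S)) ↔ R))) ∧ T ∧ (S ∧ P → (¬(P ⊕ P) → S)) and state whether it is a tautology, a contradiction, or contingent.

P  Q  R  S  T  |  φ
T  T  T  T  T  |  F
T  T  T  T  F  |  F
T  T  T  F  T  |  F
T  T  T  F  F  |  F
T  T  F  T  T  |  F
T  T  F  T  F  |  F
T  T  F  F  T  |  F
T  T  F  F  F  |  F
T  F  T  T  T  |  F
T  F  T  T  F  |  F
T  F  T  F  T  |  F
T  F  T  F  F  |  F
T  F  F  T  T  |  F
T  F  F  T  F  |  F
T  F  F  F  T  |  F
T  F  F  F  F  |  F
F  T  T  T  T  |  F
F  T  T  T  F  |  F
F  T  T  F  T  |  F
F  T  T  F  F  |  F
F  T  F  T  T  |  F
F  T  F  T  F  |  F
F  T  F  F  T  |  F
F  T  F  F  F  |  F
F  F  T  T  T  |  F
F  F  T  T  F  |  F
F  F  T  F  T  |  F
F  F  T  F  F  |  F
F  F  F  T  T  |  F
F  F  F  T  F  |  F
F  F  F  F  T  |  F
F  F  F  F  F  |  F
Every row is F, so the formula is a contradiction.

contradiction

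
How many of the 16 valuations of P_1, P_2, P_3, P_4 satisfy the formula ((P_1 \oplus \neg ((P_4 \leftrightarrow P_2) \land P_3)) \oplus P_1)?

12

P_1  P_2  P_3  P_4  |  φ
 F    F    F    F   |  T
 F    F    F    T   |  T
 F    F    T    F   |  F
 F    F    T    T   |  T
 F    T    F    F   |  T
 F    T    F    T   |  T
 F    T    T    F   |  T
 F    T    T    T   |  F
 T    F    F    F   |  T
 T    F    F    T   |  T
 T    F    T    F   |  F
 T    F    T    T   |  T
 T    T    F    F   |  T
 T    T    F    T   |  T
 T    T    T    F   |  T
 T    T    T    T   |  F
The formula is true on 12 of the 16 rows.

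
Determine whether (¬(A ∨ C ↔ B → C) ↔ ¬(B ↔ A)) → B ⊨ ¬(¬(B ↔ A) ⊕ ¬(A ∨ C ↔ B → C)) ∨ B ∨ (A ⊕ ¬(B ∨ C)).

A  B  C  |  φ  ψ
T  T  T  |  T  T
T  T  F  |  T  T
T  F  T  |  T  T
T  F  F  |  T  F
F  T  T  |  T  T
F  T  F  |  T  T
F  F  T  |  F  T
F  F  F  |  T  T
At A=T, B=F, C=F we have φ true but ψ false, so φ does not entail ψ.

no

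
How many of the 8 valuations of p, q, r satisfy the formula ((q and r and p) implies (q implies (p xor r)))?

p  q  r  |  φ
T  T  T  |  F
T  T  F  |  T
T  F  T  |  T
T  F  F  |  T
F  T  T  |  T
F  T  F  |  T
F  F  T  |  T
F  F  F  |  T
The formula is true on 7 of the 8 rows.

7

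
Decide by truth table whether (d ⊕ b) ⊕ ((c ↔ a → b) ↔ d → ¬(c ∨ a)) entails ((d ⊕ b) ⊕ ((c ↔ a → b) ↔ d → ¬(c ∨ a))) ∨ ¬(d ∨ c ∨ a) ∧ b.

  a   |   b   |   c   |   d   ||   φ   |   ψ  
 True |  True |  True |  True || False | False
 True |  True |  True | False || False | False
 True |  True | False |  True ||  True |  True
 True |  True | False | False ||  True |  True
 True | False |  True |  True || False | False
 True | False |  True | False || False | False
 True | False | False |  True ||  True |  True
 True | False | False | False ||  True |  True
False |  True |  True |  True || False | False
False |  True |  True | False || False | False
False |  True | False |  True || False | False
False |  True | False | False ||  True |  True
False | False |  True |  True ||  True |  True
False | False |  True | False ||  True |  True
False | False | False |  True ||  True |  True
False | False | False | False || False | False
In every row where φ is true, ψ is also true, so φ ⊨ ψ.

yes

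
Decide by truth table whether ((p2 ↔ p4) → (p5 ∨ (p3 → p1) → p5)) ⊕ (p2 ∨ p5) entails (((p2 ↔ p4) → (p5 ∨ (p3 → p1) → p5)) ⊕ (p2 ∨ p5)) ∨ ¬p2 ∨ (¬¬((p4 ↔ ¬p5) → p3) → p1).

p1 | p2 | p3 | p4 | p5 || φ | ψ
T  | T  | T  | T  | T  || F | T
T  | T  | T  | T  | F  || T | T
T  | T  | T  | F  | T  || F | T
T  | T  | T  | F  | F  || F | T
T  | T  | F  | T  | T  || F | T
T  | T  | F  | T  | F  || T | T
T  | T  | F  | F  | T  || F | T
T  | T  | F  | F  | F  || F | T
T  | F  | T  | T  | T  || F | T
T  | F  | T  | T  | F  || T | T
T  | F  | T  | F  | T  || F | T
T  | F  | T  | F  | F  || F | T
T  | F  | F  | T  | T  || F | T
T  | F  | F  | T  | F  || T | T
T  | F  | F  | F  | T  || F | T
T  | F  | F  | F  | F  || F | T
F  | T  | T  | T  | T  || F | F
F  | T  | T  | T  | F  || F | F
F  | T  | T  | F  | T  || F | F
F  | T  | T  | F  | F  || F | F
F  | T  | F  | T  | T  || F | F
F  | T  | F  | T  | F  || T | T
F  | T  | F  | F  | T  || F | T
F  | T  | F  | F  | F  || F | F
F  | F  | T  | T  | T  || F | T
F  | F  | T  | T  | F  || T | T
F  | F  | T  | F  | T  || F | T
F  | F  | T  | F  | F  || T | T
F  | F  | F  | T  | T  || F | T
F  | F  | F  | T  | F  || T | T
F  | F  | F  | F  | T  || F | T
F  | F  | F  | F  | F  || F | T
In every row where φ is true, ψ is also true, so φ ⊨ ψ.

yes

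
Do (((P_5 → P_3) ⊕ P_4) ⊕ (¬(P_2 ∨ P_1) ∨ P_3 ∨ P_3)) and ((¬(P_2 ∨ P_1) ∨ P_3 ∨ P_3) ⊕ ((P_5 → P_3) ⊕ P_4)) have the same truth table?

P_1 | P_2 | P_3 | P_4 | P_5 | φ | ψ
--- | --- | --- | --- | --- | - | -
 T  |  T  |  T  |  T  |  T  | T | T
 T  |  T  |  T  |  T  |  F  | T | T
 T  |  T  |  T  |  F  |  T  | F | F
 T  |  T  |  T  |  F  |  F  | F | F
 T  |  T  |  F  |  T  |  T  | T | T
 T  |  T  |  F  |  T  |  F  | F | F
 T  |  T  |  F  |  F  |  T  | F | F
 T  |  T  |  F  |  F  |  F  | T | T
 T  |  F  |  T  |  T  |  T  | T | T
 T  |  F  |  T  |  T  |  F  | T | T
 T  |  F  |  T  |  F  |  T  | F | F
 T  |  F  |  T  |  F  |  F  | F | F
 T  |  F  |  F  |  T  |  T  | T | T
 T  |  F  |  F  |  T  |  F  | F | F
 T  |  F  |  F  |  F  |  T  | F | F
 T  |  F  |  F  |  F  |  F  | T | T
 F  |  T  |  T  |  T  |  T  | T | T
 F  |  T  |  T  |  T  |  F  | T | T
 F  |  T  |  T  |  F  |  T  | F | F
 F  |  T  |  T  |  F  |  F  | F | F
 F  |  T  |  F  |  T  |  T  | T | T
 F  |  T  |  F  |  T  |  F  | F | F
 F  |  T  |  F  |  F  |  T  | F | F
 F  |  T  |  F  |  F  |  F  | T | T
 F  |  F  |  T  |  T  |  T  | T | T
 F  |  F  |  T  |  T  |  F  | T | T
 F  |  F  |  T  |  F  |  T  | F | F
 F  |  F  |  T  |  F  |  F  | F | F
 F  |  F  |  F  |  T  |  T  | F | F
 F  |  F  |  F  |  T  |  F  | T | T
 F  |  F  |  F  |  F  |  T  | T | T
 F  |  F  |  F  |  F  |  F  | F | F
The columns for φ and ψ agree on every row, so they are logically equivalent.

equivalent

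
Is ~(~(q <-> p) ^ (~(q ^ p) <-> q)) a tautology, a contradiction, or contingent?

p  q  |  (q <-> p)  ~(q <-> p)  (q ^ p)  ~(q ^ p)  (~(q ^ p) <-> q)  φ
1  1  |      1          0          0        1             1          0
1  0  |      0          1          1        0             1          1
0  1  |      0          1          1        0             0          0
0  0  |      1          0          0        1             0          1
2 of 4 rows are 1, so the formula is contingent.

contingent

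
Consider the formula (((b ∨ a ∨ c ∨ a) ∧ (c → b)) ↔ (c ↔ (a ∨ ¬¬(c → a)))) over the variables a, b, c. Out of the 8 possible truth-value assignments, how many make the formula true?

3

  a      b      c    |    φ  
False  False  False  |   True
False  False   True  |   True
False   True  False  |  False
False   True   True  |  False
 True  False  False  |  False
 True  False   True  |  False
 True   True  False  |  False
 True   True   True  |   True
The formula is true on 3 of the 8 rows.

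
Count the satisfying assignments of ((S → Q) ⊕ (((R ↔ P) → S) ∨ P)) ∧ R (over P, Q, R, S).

P | Q | R | S | φ
- | - | - | - | -
1 | 1 | 1 | 1 | 0
1 | 1 | 1 | 0 | 0
1 | 1 | 0 | 1 | 0
1 | 1 | 0 | 0 | 0
1 | 0 | 1 | 1 | 1
1 | 0 | 1 | 0 | 0
1 | 0 | 0 | 1 | 0
1 | 0 | 0 | 0 | 0
0 | 1 | 1 | 1 | 0
0 | 1 | 1 | 0 | 0
0 | 1 | 0 | 1 | 0
0 | 1 | 0 | 0 | 0
0 | 0 | 1 | 1 | 1
0 | 0 | 1 | 0 | 0
0 | 0 | 0 | 1 | 0
0 | 0 | 0 | 0 | 0
The formula is true on 2 of the 16 rows.

2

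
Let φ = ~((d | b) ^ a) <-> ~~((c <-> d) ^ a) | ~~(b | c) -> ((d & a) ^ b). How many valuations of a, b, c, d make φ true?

6

  a      b      c      d       (d | b)  ((d | b) ^ a)  ~((d | b) ^ a)  (c <-> d)  ((c <-> d) ^ a)  ~((c <-> d) ^ a)  ~~((c <-> d) ^ a)  (b | c)  ~(b | c)  ~~(b | c)  (d & a)  ((d & a) ^ b)    φ  
False  False  False  False      False       False           True          True          True            False               True         False     True      False     False       False      False
False  False  False   True       True        True          False         False         False             True              False         False     True      False     False       False      False
False  False   True  False      False       False           True         False         False             True              False          True    False       True     False       False      False
False  False   True   True       True        True          False          True          True            False               True          True    False       True     False       False       True
False   True  False  False       True        True          False          True          True            False               True          True    False       True     False        True      False
False   True  False   True       True        True          False         False         False             True              False          True    False       True     False        True      False
False   True   True  False       True        True          False         False         False             True              False          True    False       True     False        True      False
False   True   True   True       True        True          False          True          True            False               True          True    False       True     False        True      False
 True  False  False  False      False        True          False          True         False             True              False         False     True      False     False       False      False
 True  False  False   True       True       False           True         False          True            False               True         False     True      False      True        True       True
 True  False   True  False      False        True          False         False          True            False               True          True    False       True     False       False       True
 True  False   True   True       True       False           True          True         False             True              False          True    False       True      True        True       True
 True   True  False  False       True       False           True          True         False             True              False          True    False       True     False        True       True
 True   True  False   True       True       False           True         False          True            False               True          True    False       True      True       False      False
 True   True   True  False       True       False           True         False          True            False               True          True    False       True     False        True       True
 True   True   True   True       True       False           True          True         False             True              False          True    False       True      True       False      False
The formula is true on 6 of the 16 rows.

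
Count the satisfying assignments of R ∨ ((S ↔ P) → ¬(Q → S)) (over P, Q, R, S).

13

P  Q  R  S  |  (R ∨ ((S ↔ P) → ¬(Q → S)))
1  1  1  1  |              1             
1  1  1  0  |              1             
1  1  0  1  |              0             
1  1  0  0  |              1             
1  0  1  1  |              1             
1  0  1  0  |              1             
1  0  0  1  |              0             
1  0  0  0  |              1             
0  1  1  1  |              1             
0  1  1  0  |              1             
0  1  0  1  |              1             
0  1  0  0  |              1             
0  0  1  1  |              1             
0  0  1  0  |              1             
0  0  0  1  |              1             
0  0  0  0  |              0             
The formula is true on 13 of the 16 rows.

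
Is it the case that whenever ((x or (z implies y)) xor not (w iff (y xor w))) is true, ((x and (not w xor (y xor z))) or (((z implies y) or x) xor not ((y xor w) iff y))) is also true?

no

x | y | z | w | φ | ψ
- | - | - | - | - | -
T | T | T | T | F | F
T | T | T | F | F | T
T | T | F | T | F | T
T | T | F | F | F | T
T | F | T | T | T | T
T | F | T | F | T | T
T | F | F | T | T | F
T | F | F | F | T | T
F | T | T | T | F | F
F | T | T | F | F | T
F | T | F | T | F | F
F | T | F | F | F | T
F | F | T | T | F | T
F | F | T | F | F | F
F | F | F | T | T | F
F | F | F | F | T | T
At x=T, y=F, z=F, w=T we have φ true but ψ false, so φ does not entail ψ.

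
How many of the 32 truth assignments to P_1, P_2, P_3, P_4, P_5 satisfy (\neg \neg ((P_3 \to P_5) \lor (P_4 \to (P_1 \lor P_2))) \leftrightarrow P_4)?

15

P_1 | P_2 | P_3 | P_4 | P_5 | φ
--- | --- | --- | --- | --- | -
 T  |  T  |  T  |  T  |  T  | T
 T  |  T  |  T  |  T  |  F  | T
 T  |  T  |  T  |  F  |  T  | F
 T  |  T  |  T  |  F  |  F  | F
 T  |  T  |  F  |  T  |  T  | T
 T  |  T  |  F  |  T  |  F  | T
 T  |  T  |  F  |  F  |  T  | F
 T  |  T  |  F  |  F  |  F  | F
 T  |  F  |  T  |  T  |  T  | T
 T  |  F  |  T  |  T  |  F  | T
 T  |  F  |  T  |  F  |  T  | F
 T  |  F  |  T  |  F  |  F  | F
 T  |  F  |  F  |  T  |  T  | T
 T  |  F  |  F  |  T  |  F  | T
 T  |  F  |  F  |  F  |  T  | F
 T  |  F  |  F  |  F  |  F  | F
 F  |  T  |  T  |  T  |  T  | T
 F  |  T  |  T  |  T  |  F  | T
 F  |  T  |  T  |  F  |  T  | F
 F  |  T  |  T  |  F  |  F  | F
 F  |  T  |  F  |  T  |  T  | T
 F  |  T  |  F  |  T  |  F  | T
 F  |  T  |  F  |  F  |  T  | F
 F  |  T  |  F  |  F  |  F  | F
 F  |  F  |  T  |  T  |  T  | T
 F  |  F  |  T  |  T  |  F  | F
 F  |  F  |  T  |  F  |  T  | F
 F  |  F  |  T  |  F  |  F  | F
 F  |  F  |  F  |  T  |  T  | T
 F  |  F  |  F  |  T  |  F  | T
 F  |  F  |  F  |  F  |  T  | F
 F  |  F  |  F  |  F  |  F  | F
The formula is true on 15 of the 32 rows.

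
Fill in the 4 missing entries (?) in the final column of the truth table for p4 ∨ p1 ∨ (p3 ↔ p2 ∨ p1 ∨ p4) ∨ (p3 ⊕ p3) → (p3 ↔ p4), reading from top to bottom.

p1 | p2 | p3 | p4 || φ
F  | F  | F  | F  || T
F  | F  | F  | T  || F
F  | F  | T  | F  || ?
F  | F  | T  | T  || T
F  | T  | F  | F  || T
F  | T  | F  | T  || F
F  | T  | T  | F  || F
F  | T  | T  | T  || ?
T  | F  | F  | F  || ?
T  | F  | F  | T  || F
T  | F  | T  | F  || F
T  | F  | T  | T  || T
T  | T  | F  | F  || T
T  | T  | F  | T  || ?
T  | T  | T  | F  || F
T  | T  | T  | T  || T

T, T, T, F

Row p1=F, p2=F, p3=T, p4=F: (p4 ∨ p1 ∨ (p3 ↔ p2 ∨ p1 ∨ p4) ∨ (p3 ⊕ p3)) = F, (p3 ↔ p4) = F, so the formula = T.
Row p1=F, p2=T, p3=T, p4=T: (p4 ∨ p1 ∨ (p3 ↔ p2 ∨ p1 ∨ p4) ∨ (p3 ⊕ p3)) = T, (p3 ↔ p4) = T, so the formula = T.
Row p1=T, p2=F, p3=F, p4=F: (p4 ∨ p1 ∨ (p3 ↔ p2 ∨ p1 ∨ p4) ∨ (p3 ⊕ p3)) = T, (p3 ↔ p4) = T, so the formula = T.
Row p1=T, p2=T, p3=F, p4=T: (p4 ∨ p1 ∨ (p3 ↔ p2 ∨ p1 ∨ p4) ∨ (p3 ⊕ p3)) = T, (p3 ↔ p4) = F, so the formula = F.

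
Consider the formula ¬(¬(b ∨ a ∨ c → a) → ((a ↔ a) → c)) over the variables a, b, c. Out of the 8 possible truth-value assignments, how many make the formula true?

a | b | c | φ
- | - | - | -
T | T | T | F
T | T | F | F
T | F | T | F
T | F | F | F
F | T | T | F
F | T | F | T
F | F | T | F
F | F | F | F
The formula is true on 1 of the 8 rows.

1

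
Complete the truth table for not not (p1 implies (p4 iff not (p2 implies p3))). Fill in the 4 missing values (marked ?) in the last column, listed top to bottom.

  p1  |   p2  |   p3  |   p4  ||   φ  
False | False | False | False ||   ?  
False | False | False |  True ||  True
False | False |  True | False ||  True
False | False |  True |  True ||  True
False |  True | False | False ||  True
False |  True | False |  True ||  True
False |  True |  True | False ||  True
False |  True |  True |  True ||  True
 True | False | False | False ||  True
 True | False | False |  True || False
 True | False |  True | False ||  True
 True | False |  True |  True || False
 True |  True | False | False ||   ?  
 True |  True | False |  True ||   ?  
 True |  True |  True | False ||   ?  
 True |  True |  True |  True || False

True, False, True, True

Row p1=False, p2=False, p3=False, p4=False: (p1 implies (p4 iff not (p2 implies p3))) = True, not (p1 implies (p4 iff not (p2 implies p3))) = False, so the formula = True.
Row p1=True, p2=True, p3=False, p4=False: (p1 implies (p4 iff not (p2 implies p3))) = False, not (p1 implies (p4 iff not (p2 implies p3))) = True, so the formula = False.
Row p1=True, p2=True, p3=False, p4=True: (p1 implies (p4 iff not (p2 implies p3))) = True, not (p1 implies (p4 iff not (p2 implies p3))) = False, so the formula = True.
Row p1=True, p2=True, p3=True, p4=False: (p1 implies (p4 iff not (p2 implies p3))) = True, not (p1 implies (p4 iff not (p2 implies p3))) = False, so the formula = True.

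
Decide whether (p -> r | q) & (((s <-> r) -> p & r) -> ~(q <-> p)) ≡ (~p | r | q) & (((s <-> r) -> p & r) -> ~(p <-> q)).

p | q | r | s || φ | ψ
T | T | T | T || F | F
T | T | T | F || F | F
T | T | F | T || F | F
T | T | F | F || T | T
T | F | T | T || T | T
T | F | T | F || T | T
T | F | F | T || F | F
T | F | F | F || F | F
F | T | T | T || T | T
F | T | T | F || T | T
F | T | F | T || T | T
F | T | F | F || T | T
F | F | T | T || T | T
F | F | T | F || F | F
F | F | F | T || F | F
F | F | F | F || T | T
The columns for φ and ψ agree on every row, so they are logically equivalent.

equivalent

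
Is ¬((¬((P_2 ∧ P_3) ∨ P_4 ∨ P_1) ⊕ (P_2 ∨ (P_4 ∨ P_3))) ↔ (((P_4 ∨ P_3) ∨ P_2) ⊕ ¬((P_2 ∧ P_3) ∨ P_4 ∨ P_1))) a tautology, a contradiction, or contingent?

P_1 | P_2 | P_3 | P_4 || (P_2 ∧ P_3) | ((P_2 ∧ P_3) ∨ P_4 ∨ P_1) | ¬((P_2 ∧ P_3) ∨ P_4 ∨ P_1) | (P_4 ∨ P_3) | (P_2 ∨ (P_4 ∨ P_3)) | ((P_4 ∨ P_3) ∨ P_2) | φ
 F  |  F  |  F  |  F  ||      F      |             F             |             T              |      F      |          F          |          F          | F
 F  |  F  |  F  |  T  ||      F      |             T             |             F              |      T      |          T          |          T          | F
 F  |  F  |  T  |  F  ||      F      |             F             |             T              |      T      |          T          |          T          | F
 F  |  F  |  T  |  T  ||      F      |             T             |             F              |      T      |          T          |          T          | F
 F  |  T  |  F  |  F  ||      F      |             F             |             T              |      F      |          T          |          T          | F
 F  |  T  |  F  |  T  ||      F      |             T             |             F              |      T      |          T          |          T          | F
 F  |  T  |  T  |  F  ||      T      |             T             |             F              |      T      |          T          |          T          | F
 F  |  T  |  T  |  T  ||      T      |             T             |             F              |      T      |          T          |          T          | F
 T  |  F  |  F  |  F  ||      F      |             T             |             F              |      F      |          F          |          F          | F
 T  |  F  |  F  |  T  ||      F      |             T             |             F              |      T      |          T          |          T          | F
 T  |  F  |  T  |  F  ||      F      |             T             |             F              |      T      |          T          |          T          | F
 T  |  F  |  T  |  T  ||      F      |             T             |             F              |      T      |          T          |          T          | F
 T  |  T  |  F  |  F  ||      F      |             T             |             F              |      F      |          T          |          T          | F
 T  |  T  |  F  |  T  ||      F      |             T             |             F              |      T      |          T          |          T          | F
 T  |  T  |  T  |  F  ||      T      |             T             |             F              |      T      |          T          |          T          | F
 T  |  T  |  T  |  T  ||      T      |             T             |             F              |      T      |          T          |          T          | F
Every row is F, so the formula is a contradiction.

contradiction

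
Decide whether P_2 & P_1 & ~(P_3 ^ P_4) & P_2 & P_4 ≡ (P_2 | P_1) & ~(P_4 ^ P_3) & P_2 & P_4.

not equivalent

P_1  P_2  P_3  P_4  |  φ  ψ
 1    1    1    1   |  1  1
 1    1    1    0   |  0  0
 1    1    0    1   |  0  0
 1    1    0    0   |  0  0
 1    0    1    1   |  0  0
 1    0    1    0   |  0  0
 1    0    0    1   |  0  0
 1    0    0    0   |  0  0
 0    1    1    1   |  0  1
 0    1    1    0   |  0  0
 0    1    0    1   |  0  0
 0    1    0    0   |  0  0
 0    0    1    1   |  0  0
 0    0    1    0   |  0  0
 0    0    0    1   |  0  0
 0    0    0    0   |  0  0
The columns differ at P_1=0, P_2=1, P_3=1, P_4=1 (φ=0, ψ=1), so they are not equivalent.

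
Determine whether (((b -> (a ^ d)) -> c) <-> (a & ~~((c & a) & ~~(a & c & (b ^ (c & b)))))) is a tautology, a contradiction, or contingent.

a  b  c  d  |  (a ^ d)  (b -> (a ^ d))  ((b -> (a ^ d)) -> c)  (c & a)  (c & b)  (b ^ (c & b))  (a & c & (b ^ (c & b)))  ~(a & c & (b ^ (c & b)))  ~~(a & c & (b ^ (c & b)))  φ
T  T  T  T  |     F           F                   T               T        T           F                   F                        T                          F              F
T  T  T  F  |     T           T                   T               T        T           F                   F                        T                          F              F
T  T  F  T  |     F           F                   T               F        F           T                   F                        T                          F              F
T  T  F  F  |     T           T                   F               F        F           T                   F                        T                          F              T
T  F  T  T  |     F           T                   T               T        F           F                   F                        T                          F              F
T  F  T  F  |     T           T                   T               T        F           F                   F                        T                          F              F
T  F  F  T  |     F           T                   F               F        F           F                   F                        T                          F              T
T  F  F  F  |     T           T                   F               F        F           F                   F                        T                          F              T
F  T  T  T  |     T           T                   T               F        T           F                   F                        T                          F              F
F  T  T  F  |     F           F                   T               F        T           F                   F                        T                          F              F
F  T  F  T  |     T           T                   F               F        F           T                   F                        T                          F              T
F  T  F  F  |     F           F                   T               F        F           T                   F                        T                          F              F
F  F  T  T  |     T           T                   T               F        F           F                   F                        T                          F              F
F  F  T  F  |     F           T                   T               F        F           F                   F                        T                          F              F
F  F  F  T  |     T           T                   F               F        F           F                   F                        T                          F              T
F  F  F  F  |     F           T                   F               F        F           F                   F                        T                          F              T
6 of 16 rows are T, so the formula is contingent.

contingent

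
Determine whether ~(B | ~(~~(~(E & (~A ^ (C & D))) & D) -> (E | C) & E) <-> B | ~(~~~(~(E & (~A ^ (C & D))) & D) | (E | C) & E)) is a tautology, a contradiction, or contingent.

contradiction

A  B  C  D  E  |  φ
T  T  T  T  T  |  F
T  T  T  T  F  |  F
T  T  T  F  T  |  F
T  T  T  F  F  |  F
T  T  F  T  T  |  F
T  T  F  T  F  |  F
T  T  F  F  T  |  F
T  T  F  F  F  |  F
T  F  T  T  T  |  F
T  F  T  T  F  |  F
T  F  T  F  T  |  F
T  F  T  F  F  |  F
T  F  F  T  T  |  F
T  F  F  T  F  |  F
T  F  F  F  T  |  F
T  F  F  F  F  |  F
F  T  T  T  T  |  F
F  T  T  T  F  |  F
F  T  T  F  T  |  F
F  T  T  F  F  |  F
F  T  F  T  T  |  F
F  T  F  T  F  |  F
F  T  F  F  T  |  F
F  T  F  F  F  |  F
F  F  T  T  T  |  F
F  F  T  T  F  |  F
F  F  T  F  T  |  F
F  F  T  F  F  |  F
F  F  F  T  T  |  F
F  F  F  T  F  |  F
F  F  F  F  T  |  F
F  F  F  F  F  |  F
Every row is F, so the formula is a contradiction.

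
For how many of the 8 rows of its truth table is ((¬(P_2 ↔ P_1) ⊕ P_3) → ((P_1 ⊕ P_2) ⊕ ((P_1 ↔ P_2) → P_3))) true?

6

P_1  P_2  P_3  |  φ
 T    T    T   |  T
 T    T    F   |  T
 T    F    T   |  T
 T    F    F   |  F
 F    T    T   |  T
 F    T    F   |  F
 F    F    T   |  T
 F    F    F   |  T
The formula is true on 6 of the 8 rows.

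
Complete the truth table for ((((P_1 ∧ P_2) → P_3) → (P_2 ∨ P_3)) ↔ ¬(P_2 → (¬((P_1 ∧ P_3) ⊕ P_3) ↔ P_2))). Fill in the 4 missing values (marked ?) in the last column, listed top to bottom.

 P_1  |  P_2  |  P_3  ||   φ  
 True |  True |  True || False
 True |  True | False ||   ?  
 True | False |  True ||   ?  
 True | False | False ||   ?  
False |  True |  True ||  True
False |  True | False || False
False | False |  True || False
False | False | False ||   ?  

Row P_1=True, P_2=True, P_3=False: (((P_1 ∧ P_2) → P_3) → (P_2 ∨ P_3)) = True, ¬(P_2 → (¬((P_1 ∧ P_3) ⊕ P_3) ↔ P_2)) = False, so the formula = False.
Row P_1=True, P_2=False, P_3=True: (((P_1 ∧ P_2) → P_3) → (P_2 ∨ P_3)) = True, ¬(P_2 → (¬((P_1 ∧ P_3) ⊕ P_3) ↔ P_2)) = False, so the formula = False.
Row P_1=True, P_2=False, P_3=False: (((P_1 ∧ P_2) → P_3) → (P_2 ∨ P_3)) = False, ¬(P_2 → (¬((P_1 ∧ P_3) ⊕ P_3) ↔ P_2)) = False, so the formula = True.
Row P_1=False, P_2=False, P_3=False: (((P_1 ∧ P_2) → P_3) → (P_2 ∨ P_3)) = False, ¬(P_2 → (¬((P_1 ∧ P_3) ⊕ P_3) ↔ P_2)) = False, so the formula = True.

False, False, True, True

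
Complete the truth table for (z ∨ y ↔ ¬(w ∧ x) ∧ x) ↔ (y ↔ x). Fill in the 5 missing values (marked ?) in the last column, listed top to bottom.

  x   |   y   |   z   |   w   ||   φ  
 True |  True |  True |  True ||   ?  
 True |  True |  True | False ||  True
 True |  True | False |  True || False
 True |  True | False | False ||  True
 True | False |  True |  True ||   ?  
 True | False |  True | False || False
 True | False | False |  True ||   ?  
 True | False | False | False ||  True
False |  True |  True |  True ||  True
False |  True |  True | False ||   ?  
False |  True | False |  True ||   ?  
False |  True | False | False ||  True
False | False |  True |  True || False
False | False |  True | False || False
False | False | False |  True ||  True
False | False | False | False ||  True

False, True, False, True, True

Row x=True, y=True, z=True, w=True: (z ∨ y ↔ ¬(w ∧ x) ∧ x) = False, (y ↔ x) = True, so the formula = False.
Row x=True, y=False, z=True, w=True: (z ∨ y ↔ ¬(w ∧ x) ∧ x) = False, (y ↔ x) = False, so the formula = True.
Row x=True, y=False, z=False, w=True: (z ∨ y ↔ ¬(w ∧ x) ∧ x) = True, (y ↔ x) = False, so the formula = False.
Row x=False, y=True, z=True, w=False: (z ∨ y ↔ ¬(w ∧ x) ∧ x) = False, (y ↔ x) = False, so the formula = True.
Row x=False, y=True, z=False, w=True: (z ∨ y ↔ ¬(w ∧ x) ∧ x) = False, (y ↔ x) = False, so the formula = True.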